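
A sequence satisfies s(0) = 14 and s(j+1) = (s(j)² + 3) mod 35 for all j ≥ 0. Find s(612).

14

We have s(0) = 14; s(1) = 24; s(2) = 19; s(3) = 14.
Since s(3) = s(0) = 14, the sequence is periodic with period 3.
(612 - 0) mod 3 = 0, so s(612) = s(0) = 14.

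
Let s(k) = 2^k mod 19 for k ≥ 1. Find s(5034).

11

We have s(1) = 2, s(2) = 4, s(3) = 8, s(4) = 16, s(5) = 13, s(6) = 7, s(7) = 14, s(8) = 9, s(9) = 18, s(10) = 17, s(11) = 15, s(12) = 11, s(13) = 3, s(14) = 6, s(15) = 12, s(16) = 5, s(17) = 10, s(18) = 1, s(19) = 2.
The sequence repeats with period 18.
So s(5034) = s(1 + ((5034-1) mod 18)) = s(12) = 11.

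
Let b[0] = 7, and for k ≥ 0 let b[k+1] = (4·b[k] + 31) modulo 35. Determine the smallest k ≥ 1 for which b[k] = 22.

b[0] = 7,  b[1] = 24,  b[2] = 22,  b[3] = 14,  b[4] = 17,  b[5] = 29,  b[6] = 7.
Since b[6] = b[0] = 7, the sequence is periodic with period 6.
The value 22 first appears (with k ≥ 1) at b[2].

2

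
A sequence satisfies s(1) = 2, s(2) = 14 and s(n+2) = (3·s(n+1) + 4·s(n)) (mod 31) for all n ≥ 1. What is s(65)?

12

Listing terms: s(1) = 2, s(2) = 14, s(3) = 19, s(4) = 20, s(5) = 12, s(6) = 23, s(7) = 24, s(8) = 9, s(9) = 30, s(10) = 2, s(11) = 2, s(12) = 14.
Since (s(11), s(12)) = (s(1), s(2)) = (2, 14) (two consecutive terms determine the rest), the sequence is periodic with period 10.
(65 - 1) mod 10 = 4, so s(65) = s(5) = 12.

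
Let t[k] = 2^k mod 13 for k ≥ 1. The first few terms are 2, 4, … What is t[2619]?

Computing terms: t[1] = 2; t[2] = 4; t[3] = 8; t[4] = 3; t[5] = 6; t[6] = 12; t[7] = 11; t[8] = 9; t[9] = 5; t[10] = 10; t[11] = 7; t[12] = 1; t[13] = 2.
Since t[13] = t[1] = 2, the sequence is periodic with period 12.
So t[2619] = t[1 + ((2619-1) mod 12)] = t[3] = 8.

8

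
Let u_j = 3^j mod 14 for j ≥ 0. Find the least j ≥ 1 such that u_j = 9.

Computing terms: u_0 = 1,  u_1 = 3,  u_2 = 9,  u_3 = 13,  u_4 = 11,  u_5 = 5,  u_6 = 1.
Since u_6 = u_0 = 1, the sequence is periodic with period 6.
The value 9 first appears (with j ≥ 1) at u_2.

2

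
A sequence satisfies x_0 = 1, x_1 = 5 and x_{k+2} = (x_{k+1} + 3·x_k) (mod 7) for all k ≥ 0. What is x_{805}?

2

We have x_0 = 1,  x_1 = 5,  x_2 = 1,  x_3 = 2,  x_4 = 5,  x_5 = 4,  x_6 = 5,  x_7 = 3,  x_8 = 4,  x_9 = 6,  x_{10} = 4,  x_{11} = 1,  x_{12} = 6,  x_{13} = 2,  x_{14} = 6,  x_{15} = 5,  x_{16} = 2,  x_{17} = 3,  x_{18} = 2,  x_{19} = 4,  x_{20} = 3,  x_{21} = 1,  x_{22} = 3,  x_{23} = 6,  x_{24} = 1,  x_{25} = 5.
Since (x_{24}, x_{25}) = (x_0, x_1) = (1, 5) (two consecutive terms determine the rest), the sequence is periodic with period 24.
(805 - 0) mod 24 = 13, so x_{805} = x_{13} = 2.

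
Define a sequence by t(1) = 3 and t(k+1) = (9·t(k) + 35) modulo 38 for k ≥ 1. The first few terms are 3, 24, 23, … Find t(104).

t(1) = 3; t(2) = 24; t(3) = 23; t(4) = 14; t(5) = 9; t(6) = 2; t(7) = 15; t(8) = 18; t(9) = 7; t(10) = 22; t(11) = 5; t(12) = 4; t(13) = 33; t(14) = 28; t(15) = 21; t(16) = 34; t(17) = 37; t(18) = 26; t(19) = 3.
The sequence repeats with period 18.
(104 - 1) mod 18 = 13, so t(104) = t(14) = 28.

28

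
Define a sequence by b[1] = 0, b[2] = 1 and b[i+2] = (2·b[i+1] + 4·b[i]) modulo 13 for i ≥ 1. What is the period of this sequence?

42

Computing terms: b[1] = 0, b[2] = 1, b[3] = 2, b[4] = 8, b[5] = 11, b[6] = 2, b[7] = 9, b[8] = 0, b[9] = 10, b[10] = 7, b[11] = 2, b[12] = 6, b[13] = 7, b[14] = 12, b[15] = 0, b[16] = 9, b[17] = 5, b[18] = 7, b[19] = 8, b[20] = 5, b[21] = 3, b[22] = 0, b[23] = 12, b[24] = 11, b[25] = 5, b[26] = 2, b[27] = 11, b[28] = 4, b[29] = 0, b[30] = 3, b[31] = 6, b[32] = 11, b[33] = 7, b[34] = 6, b[35] = 1, b[36] = 0, b[37] = 4, b[38] = 8, b[39] = 6, b[40] = 5, b[41] = 8, b[42] = 10, b[43] = 0, b[44] = 1.
The sequence repeats with period 42.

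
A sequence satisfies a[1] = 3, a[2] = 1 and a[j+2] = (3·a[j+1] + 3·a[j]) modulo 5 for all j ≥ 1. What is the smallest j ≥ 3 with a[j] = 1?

6

a[1] = 3; a[2] = 1; a[3] = 2; a[4] = 4; a[5] = 3; a[6] = 1.
Since (a[5], a[6]) = (a[1], a[2]) = (3, 1) (two consecutive terms determine the rest), the sequence is periodic with period 4.
The value 1 next appears (with j ≥ 3) at a[6].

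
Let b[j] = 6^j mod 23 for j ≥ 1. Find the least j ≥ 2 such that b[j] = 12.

6

b[1] = 6; b[2] = 13; b[3] = 9; b[4] = 8; b[5] = 2; b[6] = 12; b[7] = 3; b[8] = 18; b[9] = 16; b[10] = 4; b[11] = 1; b[12] = 6.
The sequence repeats with period 11.
The value 12 first appears (with j ≥ 2) at b[6].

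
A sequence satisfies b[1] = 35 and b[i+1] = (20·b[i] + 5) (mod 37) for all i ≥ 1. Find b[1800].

20

b[1] = 35, b[2] = 2, b[3] = 8, b[4] = 17, b[5] = 12, b[6] = 23, b[7] = 21, b[8] = 18, b[9] = 32, b[10] = 16, b[11] = 29, b[12] = 30, b[13] = 13, b[14] = 6, b[15] = 14, b[16] = 26, b[17] = 7, b[18] = 34, b[19] = 19, b[20] = 15, b[21] = 9, b[22] = 0, b[23] = 5, b[24] = 31, b[25] = 33, b[26] = 36, b[27] = 22, b[28] = 1, b[29] = 25, b[30] = 24, b[31] = 4, b[32] = 11, b[33] = 3, b[34] = 28, b[35] = 10, b[36] = 20, b[37] = 35.
The sequence repeats with period 36.
(1800 - 1) mod 36 = 35, so b[1800] = b[36] = 20.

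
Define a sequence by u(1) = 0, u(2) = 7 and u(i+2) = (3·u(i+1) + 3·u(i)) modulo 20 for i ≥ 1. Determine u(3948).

9

We have u(1) = 0; u(2) = 7; u(3) = 1; u(4) = 4; u(5) = 15; u(6) = 17; u(7) = 16; u(8) = 19; u(9) = 5; u(10) = 12; u(11) = 11; u(12) = 9; u(13) = 0; u(14) = 7.
The sequence repeats with period 12.
(3948 - 1) mod 12 = 11, so u(3948) = u(12) = 9.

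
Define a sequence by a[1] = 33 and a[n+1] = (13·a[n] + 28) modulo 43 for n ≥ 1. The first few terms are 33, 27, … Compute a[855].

We have a[1] = 33, a[2] = 27, a[3] = 35, a[4] = 10, a[5] = 29, a[6] = 18, a[7] = 4, a[8] = 37, a[9] = 36, a[10] = 23, a[11] = 26, a[12] = 22, a[13] = 13, a[14] = 25, a[15] = 9, a[16] = 16, a[17] = 21, a[18] = 0, a[19] = 28, a[20] = 5, a[21] = 7, a[22] = 33.
Since a[22] = a[1] = 33, the sequence is periodic with period 21.
(855 - 1) mod 21 = 14, so a[855] = a[15] = 9.

9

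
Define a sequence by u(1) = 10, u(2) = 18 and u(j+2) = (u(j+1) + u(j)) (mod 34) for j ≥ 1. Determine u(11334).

u(1) = 10; u(2) = 18; u(3) = 28; u(4) = 12; u(5) = 6; u(6) = 18; u(7) = 24; u(8) = 8; u(9) = 32; u(10) = 6; u(11) = 4; u(12) = 10; u(13) = 14; u(14) = 24; u(15) = 4; u(16) = 28; u(17) = 32; u(18) = 26; u(19) = 24; u(20) = 16; u(21) = 6; u(22) = 22; u(23) = 28; u(24) = 16; u(25) = 10; u(26) = 26; u(27) = 2; u(28) = 28; u(29) = 30; u(30) = 24; u(31) = 20; u(32) = 10; u(33) = 30; u(34) = 6; u(35) = 2; u(36) = 8; u(37) = 10; u(38) = 18.
Since (u(37), u(38)) = (u(1), u(2)) = (10, 18) (two consecutive terms determine the rest), the sequence is periodic with period 36.
So u(11334) = u(1 + ((11334-1) mod 36)) = u(30) = 24.

24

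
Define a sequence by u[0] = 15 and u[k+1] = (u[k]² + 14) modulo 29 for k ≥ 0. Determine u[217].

27

Computing terms: u[0] = 15; u[1] = 7; u[2] = 5; u[3] = 10; u[4] = 27; u[5] = 18; u[6] = 19; u[7] = 27.
Since u[7] = u[4] = 27, the sequence is eventually periodic: after a pre-period of length 4 it cycles with period 3.
For k ≥ 4, u[k] depends only on (k - 4) mod 3. (217 - 4) mod 3 = 0, so u[217] = u[4] = 27.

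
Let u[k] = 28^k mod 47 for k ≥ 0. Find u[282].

9

Listing terms: u[0] = 1,  u[1] = 28,  u[2] = 32,  u[3] = 3,  u[4] = 37,  u[5] = 2,  u[6] = 9,  u[7] = 17,  u[8] = 6,  u[9] = 27,  u[10] = 4,  u[11] = 18,  u[12] = 34,  u[13] = 12,  u[14] = 7,  u[15] = 8,  u[16] = 36,  u[17] = 21,  u[18] = 24,  u[19] = 14,  u[20] = 16,  u[21] = 25,  u[22] = 42,  u[23] = 1.
Since u[23] = u[0] = 1, the sequence is periodic with period 23.
So u[282] = u[0 + ((282-0) mod 23)] = u[6] = 9.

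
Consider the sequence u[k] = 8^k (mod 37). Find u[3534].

36

u[0] = 1,  u[1] = 8,  u[2] = 27,  u[3] = 31,  u[4] = 26,  u[5] = 23,  u[6] = 36,  u[7] = 29,  u[8] = 10,  u[9] = 6,  u[10] = 11,  u[11] = 14,  u[12] = 1.
The sequence repeats with period 12.
So u[3534] = u[0 + ((3534-0) mod 12)] = u[6] = 36.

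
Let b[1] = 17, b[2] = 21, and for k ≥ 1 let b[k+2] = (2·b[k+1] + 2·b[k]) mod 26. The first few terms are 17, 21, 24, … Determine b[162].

Computing terms: b[1] = 17, b[2] = 21, b[3] = 24, b[4] = 12, b[5] = 20, b[6] = 12, b[7] = 12, b[8] = 22, b[9] = 16, b[10] = 24, b[11] = 2, b[12] = 0, b[13] = 4, b[14] = 8, b[15] = 24, b[16] = 12.
Since (b[15], b[16]) = (b[3], b[4]) = (24, 12) (two consecutive terms determine the rest), the sequence is eventually periodic: after a pre-period of length 2 it cycles with period 12.
For k ≥ 3, b[k] depends only on (k - 3) mod 12. (162 - 3) mod 12 = 3, so b[162] = b[6] = 12.

12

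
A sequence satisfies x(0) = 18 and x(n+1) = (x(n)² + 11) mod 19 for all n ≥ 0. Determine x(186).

1

We have x(0) = 18, x(1) = 12, x(2) = 3, x(3) = 1, x(4) = 12.
Since x(4) = x(1) = 12, the sequence is eventually periodic: after a pre-period of length 1 it cycles with period 3.
For n ≥ 1, x(n) depends only on (n - 1) mod 3. (186 - 1) mod 3 = 2, so x(186) = x(3) = 1.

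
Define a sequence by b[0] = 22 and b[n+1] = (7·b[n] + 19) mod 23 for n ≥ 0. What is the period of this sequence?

b[0] = 22, b[1] = 12, b[2] = 11, b[3] = 4, b[4] = 1, b[5] = 3, b[6] = 17, b[7] = 0, b[8] = 19, b[9] = 14, b[10] = 2, b[11] = 10, b[12] = 20, b[13] = 21, b[14] = 5, b[15] = 8, b[16] = 6, b[17] = 15, b[18] = 9, b[19] = 13, b[20] = 18, b[21] = 7, b[22] = 22.
The sequence repeats with period 22.

22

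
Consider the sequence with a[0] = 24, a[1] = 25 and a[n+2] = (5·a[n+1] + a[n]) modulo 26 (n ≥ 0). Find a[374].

19

We have a[0] = 24,  a[1] = 25,  a[2] = 19,  a[3] = 16,  a[4] = 21,  a[5] = 17,  a[6] = 2,  a[7] = 1,  a[8] = 7,  a[9] = 10,  a[10] = 5,  a[11] = 9,  a[12] = 24,  a[13] = 25.
Since (a[12], a[13]) = (a[0], a[1]) = (24, 25) (two consecutive terms determine the rest), the sequence is periodic with period 12.
So a[374] = a[0 + ((374-0) mod 12)] = a[2] = 19.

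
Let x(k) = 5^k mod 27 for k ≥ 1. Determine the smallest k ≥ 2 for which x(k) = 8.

15

Computing terms: x(1) = 5, x(2) = 25, x(3) = 17, x(4) = 4, x(5) = 20, x(6) = 19, x(7) = 14, x(8) = 16, x(9) = 26, x(10) = 22, x(11) = 2, x(12) = 10, x(13) = 23, x(14) = 7, x(15) = 8, x(16) = 13, x(17) = 11, x(18) = 1, x(19) = 5.
Since x(19) = x(1) = 5, the sequence is periodic with period 18.
The value 8 first appears (with k ≥ 2) at x(15).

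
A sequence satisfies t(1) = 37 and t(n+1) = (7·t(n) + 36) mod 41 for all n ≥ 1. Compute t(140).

Listing terms: t(1) = 37,  t(2) = 8,  t(3) = 10,  t(4) = 24,  t(5) = 40,  t(6) = 29,  t(7) = 34,  t(8) = 28,  t(9) = 27,  t(10) = 20,  t(11) = 12,  t(12) = 38,  t(13) = 15,  t(14) = 18,  t(15) = 39,  t(16) = 22,  t(17) = 26,  t(18) = 13,  t(19) = 4,  t(20) = 23,  t(21) = 33,  t(22) = 21,  t(23) = 19,  t(24) = 5,  t(25) = 30,  t(26) = 0,  t(27) = 36,  t(28) = 1,  t(29) = 2,  t(30) = 9,  t(31) = 17,  t(32) = 32,  t(33) = 14,  t(34) = 11,  t(35) = 31,  t(36) = 7,  t(37) = 3,  t(38) = 16,  t(39) = 25,  t(40) = 6,  t(41) = 37.
Since t(41) = t(1) = 37, the sequence is periodic with period 40.
So t(140) = t(1 + ((140-1) mod 40)) = t(20) = 23.

23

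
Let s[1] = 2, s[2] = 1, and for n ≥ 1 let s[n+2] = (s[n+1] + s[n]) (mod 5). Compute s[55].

Listing terms: s[1] = 2; s[2] = 1; s[3] = 3; s[4] = 4; s[5] = 2; s[6] = 1.
The sequence repeats with period 4.
So s[55] = s[1 + ((55-1) mod 4)] = s[3] = 3.

3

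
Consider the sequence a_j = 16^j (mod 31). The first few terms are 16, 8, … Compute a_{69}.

2

Computing terms: a_1 = 16,  a_2 = 8,  a_3 = 4,  a_4 = 2,  a_5 = 1,  a_6 = 16.
The sequence repeats with period 5.
So a_{69} = a_{1 + ((69-1) mod 5)} = a_4 = 2.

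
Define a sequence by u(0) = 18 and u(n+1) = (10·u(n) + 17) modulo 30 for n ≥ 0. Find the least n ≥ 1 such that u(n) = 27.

3

u(0) = 18, u(1) = 17, u(2) = 7, u(3) = 27, u(4) = 17.
Since u(4) = u(1) = 17, the sequence is eventually periodic: after a pre-period of length 1 it cycles with period 3.
The value 27 first appears (with n ≥ 1) at u(3).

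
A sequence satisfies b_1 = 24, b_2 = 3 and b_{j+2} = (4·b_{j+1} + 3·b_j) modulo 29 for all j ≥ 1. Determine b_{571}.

Listing terms: b_1 = 24; b_2 = 3; b_3 = 26; b_4 = 26; b_5 = 8; b_6 = 23; b_7 = 0; b_8 = 11; b_9 = 15; b_{10} = 6; b_{11} = 11; b_{12} = 4; b_{13} = 20; b_{14} = 5; b_{15} = 22; b_{16} = 16; b_{17} = 14; b_{18} = 17; b_{19} = 23; b_{20} = 27; b_{21} = 3; b_{22} = 6; b_{23} = 4; b_{24} = 5; b_{25} = 3; b_{26} = 27; b_{27} = 1; b_{28} = 27; b_{29} = 24; b_{30} = 3.
The sequence repeats with period 28.
(571 - 1) mod 28 = 10, so b_{571} = b_{11} = 11.

11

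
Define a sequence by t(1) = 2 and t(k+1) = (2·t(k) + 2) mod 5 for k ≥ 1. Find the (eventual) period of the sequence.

Computing terms: t(1) = 2; t(2) = 1; t(3) = 4; t(4) = 0; t(5) = 2.
Since t(5) = t(1) = 2, the sequence is periodic with period 4.

4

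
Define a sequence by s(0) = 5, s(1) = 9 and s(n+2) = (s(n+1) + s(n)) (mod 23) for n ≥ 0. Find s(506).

Computing terms: s(0) = 5; s(1) = 9; s(2) = 14; s(3) = 0; s(4) = 14; s(5) = 14; s(6) = 5; s(7) = 19; s(8) = 1; s(9) = 20; s(10) = 21; s(11) = 18; s(12) = 16; s(13) = 11; s(14) = 4; s(15) = 15; s(16) = 19; s(17) = 11; s(18) = 7; s(19) = 18; s(20) = 2; s(21) = 20; s(22) = 22; s(23) = 19; s(24) = 18; s(25) = 14; s(26) = 9; s(27) = 0; s(28) = 9; s(29) = 9; s(30) = 18; s(31) = 4; s(32) = 22; s(33) = 3; s(34) = 2; s(35) = 5; s(36) = 7; s(37) = 12; s(38) = 19; s(39) = 8; s(40) = 4; s(41) = 12; s(42) = 16; s(43) = 5; s(44) = 21; s(45) = 3; s(46) = 1; s(47) = 4; s(48) = 5; s(49) = 9.
Since (s(48), s(49)) = (s(0), s(1)) = (5, 9) (two consecutive terms determine the rest), the sequence is periodic with period 48.
(506 - 0) mod 48 = 26, so s(506) = s(26) = 9.

9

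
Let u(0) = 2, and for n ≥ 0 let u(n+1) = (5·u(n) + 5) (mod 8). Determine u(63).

Computing terms: u(0) = 2,  u(1) = 7,  u(2) = 0,  u(3) = 5,  u(4) = 6,  u(5) = 3,  u(6) = 4,  u(7) = 1,  u(8) = 2.
Since u(8) = u(0) = 2, the sequence is periodic with period 8.
So u(63) = u(0 + ((63-0) mod 8)) = u(7) = 1.

1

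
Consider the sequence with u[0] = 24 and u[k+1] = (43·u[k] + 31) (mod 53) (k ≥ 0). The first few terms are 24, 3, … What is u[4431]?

u[0] = 24, u[1] = 3, u[2] = 1, u[3] = 21, u[4] = 33, u[5] = 19, u[6] = 0, u[7] = 31, u[8] = 39, u[9] = 12, u[10] = 17, u[11] = 20, u[12] = 43, u[13] = 25, u[14] = 46, u[15] = 48, u[16] = 28, u[17] = 16, u[18] = 30, u[19] = 49, u[20] = 18, u[21] = 10, u[22] = 37, u[23] = 32, u[24] = 29, u[25] = 6, u[26] = 24.
The sequence repeats with period 26.
So u[4431] = u[0 + ((4431-0) mod 26)] = u[11] = 20.

20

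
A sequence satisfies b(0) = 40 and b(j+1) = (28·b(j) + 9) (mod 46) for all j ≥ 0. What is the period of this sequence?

b(0) = 40, b(1) = 25, b(2) = 19, b(3) = 35, b(4) = 23, b(5) = 9, b(6) = 31, b(7) = 3, b(8) = 1, b(9) = 37, b(10) = 33, b(11) = 13, b(12) = 5, b(13) = 11, b(14) = 41, b(15) = 7, b(16) = 21, b(17) = 45, b(18) = 27, b(19) = 29, b(20) = 39, b(21) = 43, b(22) = 17, b(23) = 25.
Since b(23) = b(1) = 25, the sequence is eventually periodic: after a pre-period of length 1 it cycles with period 22.

22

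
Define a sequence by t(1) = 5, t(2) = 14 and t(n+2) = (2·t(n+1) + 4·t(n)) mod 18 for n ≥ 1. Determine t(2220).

8

t(1) = 5, t(2) = 14, t(3) = 12, t(4) = 8, t(5) = 10, t(6) = 16, t(7) = 0, t(8) = 10, t(9) = 2, t(10) = 8, t(11) = 6, t(12) = 8, t(13) = 4, t(14) = 4, t(15) = 6, t(16) = 10, t(17) = 8, t(18) = 2, t(19) = 0, t(20) = 8, t(21) = 16, t(22) = 10, t(23) = 12, t(24) = 10, t(25) = 14, t(26) = 14, t(27) = 12.
Since (t(26), t(27)) = (t(2), t(3)) = (14, 12) (two consecutive terms determine the rest), the sequence is eventually periodic: after a pre-period of length 1 it cycles with period 24.
For n ≥ 2, t(n) depends only on (n - 2) mod 24. (2220 - 2) mod 24 = 10, so t(2220) = t(12) = 8.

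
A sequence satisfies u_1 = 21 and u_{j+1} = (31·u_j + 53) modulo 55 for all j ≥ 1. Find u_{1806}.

21

We have u_1 = 21, u_2 = 44, u_3 = 42, u_4 = 35, u_5 = 38, u_6 = 21.
Since u_6 = u_1 = 21, the sequence is periodic with period 5.
(1806 - 1) mod 5 = 0, so u_{1806} = u_1 = 21.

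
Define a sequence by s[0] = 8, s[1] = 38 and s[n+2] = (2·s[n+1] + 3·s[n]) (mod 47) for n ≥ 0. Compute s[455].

Computing terms: s[0] = 8,  s[1] = 38,  s[2] = 6,  s[3] = 32,  s[4] = 35,  s[5] = 25,  s[6] = 14,  s[7] = 9,  s[8] = 13,  s[9] = 6,  s[10] = 4,  s[11] = 26,  s[12] = 17,  s[13] = 18,  s[14] = 40,  s[15] = 40,  s[16] = 12,  s[17] = 3,  s[18] = 42,  s[19] = 46,  s[20] = 30,  s[21] = 10,  s[22] = 16,  s[23] = 15,  s[24] = 31,  s[25] = 13,  s[26] = 25,  s[27] = 42,  s[28] = 18,  s[29] = 21,  s[30] = 2,  s[31] = 20,  s[32] = 46,  s[33] = 11,  s[34] = 19,  s[35] = 24,  s[36] = 11,  s[37] = 0,  s[38] = 33,  s[39] = 19,  s[40] = 43,  s[41] = 2,  s[42] = 39,  s[43] = 37,  s[44] = 3,  s[45] = 23,  s[46] = 8,  s[47] = 38.
The sequence repeats with period 46.
So s[455] = s[0 + ((455-0) mod 46)] = s[41] = 2.

2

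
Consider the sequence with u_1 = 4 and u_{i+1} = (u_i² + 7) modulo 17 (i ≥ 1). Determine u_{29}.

u_1 = 4; u_2 = 6; u_3 = 9; u_4 = 3; u_5 = 16; u_6 = 8; u_7 = 3.
Since u_7 = u_4 = 3, the sequence is eventually periodic: after a pre-period of length 3 it cycles with period 3.
For i ≥ 4, u_i depends only on (i - 4) mod 3. (29 - 4) mod 3 = 1, so u_{29} = u_5 = 16.

16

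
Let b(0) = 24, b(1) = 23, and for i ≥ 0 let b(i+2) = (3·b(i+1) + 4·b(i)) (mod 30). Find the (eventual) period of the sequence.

b(0) = 24, b(1) = 23, b(2) = 15, b(3) = 17, b(4) = 21, b(5) = 11, b(6) = 27, b(7) = 5, b(8) = 3, b(9) = 29, b(10) = 9, b(11) = 23, b(12) = 15.
Since (b(11), b(12)) = (b(1), b(2)) = (23, 15) (two consecutive terms determine the rest), the sequence is eventually periodic: after a pre-period of length 1 it cycles with period 10.

10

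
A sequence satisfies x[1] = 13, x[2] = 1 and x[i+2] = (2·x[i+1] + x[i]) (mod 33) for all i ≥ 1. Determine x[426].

Computing terms: x[1] = 13,  x[2] = 1,  x[3] = 15,  x[4] = 31,  x[5] = 11,  x[6] = 20,  x[7] = 18,  x[8] = 23,  x[9] = 31,  x[10] = 19,  x[11] = 3,  x[12] = 25,  x[13] = 20,  x[14] = 32,  x[15] = 18,  x[16] = 2,  x[17] = 22,  x[18] = 13,  x[19] = 15,  x[20] = 10,  x[21] = 2,  x[22] = 14,  x[23] = 30,  x[24] = 8,  x[25] = 13,  x[26] = 1.
The sequence repeats with period 24.
So x[426] = x[1 + ((426-1) mod 24)] = x[18] = 13.

13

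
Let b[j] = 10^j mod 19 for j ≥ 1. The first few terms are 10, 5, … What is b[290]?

5

Listing terms: b[1] = 10, b[2] = 5, b[3] = 12, b[4] = 6, b[5] = 3, b[6] = 11, b[7] = 15, b[8] = 17, b[9] = 18, b[10] = 9, b[11] = 14, b[12] = 7, b[13] = 13, b[14] = 16, b[15] = 8, b[16] = 4, b[17] = 2, b[18] = 1, b[19] = 10.
The sequence repeats with period 18.
(290 - 1) mod 18 = 1, so b[290] = b[2] = 5.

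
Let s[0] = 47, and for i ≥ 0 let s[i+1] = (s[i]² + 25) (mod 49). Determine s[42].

Computing terms: s[0] = 47,  s[1] = 29,  s[2] = 33,  s[3] = 36,  s[4] = 47.
The sequence repeats with period 4.
So s[42] = s[0 + ((42-0) mod 4)] = s[2] = 33.

33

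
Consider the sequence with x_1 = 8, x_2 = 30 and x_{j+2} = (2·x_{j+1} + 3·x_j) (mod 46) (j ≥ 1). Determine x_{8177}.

Listing terms: x_1 = 8; x_2 = 30; x_3 = 38; x_4 = 28; x_5 = 32; x_6 = 10; x_7 = 24; x_8 = 32; x_9 = 44; x_{10} = 0; x_{11} = 40; x_{12} = 34; x_{13} = 4; x_{14} = 18; x_{15} = 2; x_{16} = 12; x_{17} = 30; x_{18} = 4; x_{19} = 6; x_{20} = 24; x_{21} = 20; x_{22} = 20; x_{23} = 8; x_{24} = 30.
The sequence repeats with period 22.
(8177 - 1) mod 22 = 14, so x_{8177} = x_{15} = 2.

2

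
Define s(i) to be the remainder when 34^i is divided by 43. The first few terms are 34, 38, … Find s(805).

7

Listing terms: s(1) = 34,  s(2) = 38,  s(3) = 2,  s(4) = 25,  s(5) = 33,  s(6) = 4,  s(7) = 7,  s(8) = 23,  s(9) = 8,  s(10) = 14,  s(11) = 3,  s(12) = 16,  s(13) = 28,  s(14) = 6,  s(15) = 32,  s(16) = 13,  s(17) = 12,  s(18) = 21,  s(19) = 26,  s(20) = 24,  s(21) = 42,  s(22) = 9,  s(23) = 5,  s(24) = 41,  s(25) = 18,  s(26) = 10,  s(27) = 39,  s(28) = 36,  s(29) = 20,  s(30) = 35,  s(31) = 29,  s(32) = 40,  s(33) = 27,  s(34) = 15,  s(35) = 37,  s(36) = 11,  s(37) = 30,  s(38) = 31,  s(39) = 22,  s(40) = 17,  s(41) = 19,  s(42) = 1,  s(43) = 34.
Since s(43) = s(1) = 34, the sequence is periodic with period 42.
So s(805) = s(1 + ((805-1) mod 42)) = s(7) = 7.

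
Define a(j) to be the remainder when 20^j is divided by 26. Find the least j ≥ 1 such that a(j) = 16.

a(0) = 1,  a(1) = 20,  a(2) = 10,  a(3) = 18,  a(4) = 22,  a(5) = 24,  a(6) = 12,  a(7) = 6,  a(8) = 16,  a(9) = 8,  a(10) = 4,  a(11) = 2,  a(12) = 14,  a(13) = 20.
Since a(13) = a(1) = 20, the sequence is eventually periodic: after a pre-period of length 1 it cycles with period 12.
The value 16 first appears (with j ≥ 1) at a(8).

8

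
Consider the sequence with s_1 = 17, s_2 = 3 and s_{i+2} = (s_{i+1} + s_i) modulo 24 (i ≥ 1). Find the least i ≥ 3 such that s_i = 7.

Computing terms: s_1 = 17,  s_2 = 3,  s_3 = 20,  s_4 = 23,  s_5 = 19,  s_6 = 18,  s_7 = 13,  s_8 = 7,  s_9 = 20,  s_{10} = 3,  s_{11} = 23,  s_{12} = 2,  s_{13} = 1,  s_{14} = 3,  s_{15} = 4,  s_{16} = 7,  s_{17} = 11,  s_{18} = 18,  s_{19} = 5,  s_{20} = 23,  s_{21} = 4,  s_{22} = 3,  s_{23} = 7,  s_{24} = 10,  s_{25} = 17,  s_{26} = 3.
Since (s_{25}, s_{26}) = (s_1, s_2) = (17, 3) (two consecutive terms determine the rest), the sequence is periodic with period 24.
The value 7 first appears (with i ≥ 3) at s_8.

8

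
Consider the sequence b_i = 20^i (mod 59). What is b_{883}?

26

Listing terms: b_1 = 20, b_2 = 46, b_3 = 35, b_4 = 51, b_5 = 17, b_6 = 45, b_7 = 15, b_8 = 5, b_9 = 41, b_{10} = 53, b_{11} = 57, b_{12} = 19, b_{13} = 26, b_{14} = 48, b_{15} = 16, b_{16} = 25, b_{17} = 28, b_{18} = 29, b_{19} = 49, b_{20} = 36, b_{21} = 12, b_{22} = 4, b_{23} = 21, b_{24} = 7, b_{25} = 22, b_{26} = 27, b_{27} = 9, b_{28} = 3, b_{29} = 1, b_{30} = 20.
Since b_{30} = b_1 = 20, the sequence is periodic with period 29.
(883 - 1) mod 29 = 12, so b_{883} = b_{13} = 26.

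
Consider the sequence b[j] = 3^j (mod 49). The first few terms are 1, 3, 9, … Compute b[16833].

Computing terms: b[0] = 1; b[1] = 3; b[2] = 9; b[3] = 27; b[4] = 32; b[5] = 47; b[6] = 43; b[7] = 31; b[8] = 44; b[9] = 34; b[10] = 4; b[11] = 12; b[12] = 36; b[13] = 10; b[14] = 30; b[15] = 41; b[16] = 25; b[17] = 26; b[18] = 29; b[19] = 38; b[20] = 16; b[21] = 48; b[22] = 46; b[23] = 40; b[24] = 22; b[25] = 17; b[26] = 2; b[27] = 6; b[28] = 18; b[29] = 5; b[30] = 15; b[31] = 45; b[32] = 37; b[33] = 13; b[34] = 39; b[35] = 19; b[36] = 8; b[37] = 24; b[38] = 23; b[39] = 20; b[40] = 11; b[41] = 33; b[42] = 1.
Since b[42] = b[0] = 1, the sequence is periodic with period 42.
(16833 - 0) mod 42 = 33, so b[16833] = b[33] = 13.

13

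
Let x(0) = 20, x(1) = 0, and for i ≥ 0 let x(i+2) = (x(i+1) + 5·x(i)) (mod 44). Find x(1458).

Computing terms: x(0) = 20, x(1) = 0, x(2) = 12, x(3) = 12, x(4) = 28, x(5) = 0, x(6) = 8, x(7) = 8, x(8) = 4, x(9) = 0, x(10) = 20, x(11) = 20, x(12) = 32, x(13) = 0, x(14) = 28, x(15) = 28, x(16) = 36, x(17) = 0, x(18) = 4, x(19) = 4, x(20) = 24, x(21) = 0, x(22) = 32, x(23) = 32, x(24) = 16, x(25) = 0, x(26) = 36, x(27) = 36, x(28) = 40, x(29) = 0, x(30) = 24, x(31) = 24, x(32) = 12, x(33) = 0, x(34) = 16, x(35) = 16, x(36) = 8, x(37) = 0, x(38) = 40, x(39) = 40, x(40) = 20, x(41) = 0.
Since (x(40), x(41)) = (x(0), x(1)) = (20, 0) (two consecutive terms determine the rest), the sequence is periodic with period 40.
So x(1458) = x(0 + ((1458-0) mod 40)) = x(18) = 4.

4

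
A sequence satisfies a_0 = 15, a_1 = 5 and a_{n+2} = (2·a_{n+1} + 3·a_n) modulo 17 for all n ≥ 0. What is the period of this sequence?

16

Listing terms: a_0 = 15, a_1 = 5, a_2 = 4, a_3 = 6, a_4 = 7, a_5 = 15, a_6 = 0, a_7 = 11, a_8 = 5, a_9 = 9, a_{10} = 16, a_{11} = 8, a_{12} = 13, a_{13} = 16, a_{14} = 3, a_{15} = 3, a_{16} = 15, a_{17} = 5.
Since (a_{16}, a_{17}) = (a_0, a_1) = (15, 5) (two consecutive terms determine the rest), the sequence is periodic with period 16.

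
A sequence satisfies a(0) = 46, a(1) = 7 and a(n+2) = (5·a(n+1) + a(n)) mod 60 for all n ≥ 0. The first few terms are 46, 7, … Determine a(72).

a(0) = 46; a(1) = 7; a(2) = 21; a(3) = 52; a(4) = 41; a(5) = 17; a(6) = 6; a(7) = 47; a(8) = 1; a(9) = 52; a(10) = 21; a(11) = 37; a(12) = 26; a(13) = 47; a(14) = 21; a(15) = 32; a(16) = 1; a(17) = 37; a(18) = 6; a(19) = 7; a(20) = 41; a(21) = 32; a(22) = 21; a(23) = 17; a(24) = 46; a(25) = 7.
Since (a(24), a(25)) = (a(0), a(1)) = (46, 7) (two consecutive terms determine the rest), the sequence is periodic with period 24.
So a(72) = a(0 + ((72-0) mod 24)) = a(0) = 46.

46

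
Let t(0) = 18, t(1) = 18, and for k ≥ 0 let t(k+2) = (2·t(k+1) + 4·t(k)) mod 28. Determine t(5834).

We have t(0) = 18, t(1) = 18, t(2) = 24, t(3) = 8, t(4) = 0, t(5) = 4, t(6) = 8, t(7) = 4, t(8) = 12, t(9) = 12, t(10) = 16, t(11) = 24, t(12) = 0, t(13) = 12, t(14) = 24, t(15) = 12, t(16) = 8, t(17) = 8, t(18) = 20, t(19) = 16, t(20) = 0, t(21) = 8, t(22) = 16, t(23) = 8, t(24) = 24, t(25) = 24, t(26) = 4, t(27) = 20, t(28) = 0, t(29) = 24, t(30) = 20, t(31) = 24, t(32) = 16, t(33) = 16, t(34) = 12, t(35) = 4, t(36) = 0, t(37) = 16, t(38) = 4, t(39) = 16, t(40) = 20, t(41) = 20, t(42) = 8, t(43) = 12, t(44) = 0, t(45) = 20, t(46) = 12, t(47) = 20, t(48) = 4, t(49) = 4, t(50) = 24, t(51) = 8.
Since (t(50), t(51)) = (t(2), t(3)) = (24, 8) (two consecutive terms determine the rest), the sequence is eventually periodic: after a pre-period of length 2 it cycles with period 48.
For k ≥ 2, t(k) depends only on (k - 2) mod 48. (5834 - 2) mod 48 = 24, so t(5834) = t(26) = 4.

4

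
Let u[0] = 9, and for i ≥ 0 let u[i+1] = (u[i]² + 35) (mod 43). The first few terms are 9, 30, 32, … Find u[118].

13

Computing terms: u[0] = 9; u[1] = 30; u[2] = 32; u[3] = 27; u[4] = 33; u[5] = 6; u[6] = 28; u[7] = 2; u[8] = 39; u[9] = 8; u[10] = 13; u[11] = 32.
Since u[11] = u[2] = 32, the sequence is eventually periodic: after a pre-period of length 2 it cycles with period 9.
For i ≥ 2, u[i] depends only on (i - 2) mod 9. (118 - 2) mod 9 = 8, so u[118] = u[10] = 13.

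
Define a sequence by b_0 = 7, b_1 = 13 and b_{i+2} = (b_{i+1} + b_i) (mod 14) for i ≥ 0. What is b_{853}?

9

Listing terms: b_0 = 7; b_1 = 13; b_2 = 6; b_3 = 5; b_4 = 11; b_5 = 2; b_6 = 13; b_7 = 1; b_8 = 0; b_9 = 1; b_{10} = 1; b_{11} = 2; b_{12} = 3; b_{13} = 5; b_{14} = 8; b_{15} = 13; b_{16} = 7; b_{17} = 6; b_{18} = 13; b_{19} = 5; b_{20} = 4; b_{21} = 9; b_{22} = 13; b_{23} = 8; b_{24} = 7; b_{25} = 1; b_{26} = 8; b_{27} = 9; b_{28} = 3; b_{29} = 12; b_{30} = 1; b_{31} = 13; b_{32} = 0; b_{33} = 13; b_{34} = 13; b_{35} = 12; b_{36} = 11; b_{37} = 9; b_{38} = 6; b_{39} = 1; b_{40} = 7; b_{41} = 8; b_{42} = 1; b_{43} = 9; b_{44} = 10; b_{45} = 5; b_{46} = 1; b_{47} = 6; b_{48} = 7; b_{49} = 13.
Since (b_{48}, b_{49}) = (b_0, b_1) = (7, 13) (two consecutive terms determine the rest), the sequence is periodic with period 48.
(853 - 0) mod 48 = 37, so b_{853} = b_{37} = 9.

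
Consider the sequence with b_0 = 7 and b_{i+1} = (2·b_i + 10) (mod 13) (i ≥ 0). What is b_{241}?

Computing terms: b_0 = 7,  b_1 = 11,  b_2 = 6,  b_3 = 9,  b_4 = 2,  b_5 = 1,  b_6 = 12,  b_7 = 8,  b_8 = 0,  b_9 = 10,  b_{10} = 4,  b_{11} = 5,  b_{12} = 7.
Since b_{12} = b_0 = 7, the sequence is periodic with period 12.
So b_{241} = b_{0 + ((241-0) mod 12)} = b_1 = 11.

11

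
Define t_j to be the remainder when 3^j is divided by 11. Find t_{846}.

t_0 = 1,  t_1 = 3,  t_2 = 9,  t_3 = 5,  t_4 = 4,  t_5 = 1.
The sequence repeats with period 5.
(846 - 0) mod 5 = 1, so t_{846} = t_1 = 3.

3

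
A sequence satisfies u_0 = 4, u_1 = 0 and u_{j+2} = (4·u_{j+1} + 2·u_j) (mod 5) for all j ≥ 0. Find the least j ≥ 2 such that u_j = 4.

We have u_0 = 4; u_1 = 0; u_2 = 3; u_3 = 2; u_4 = 4; u_5 = 0.
Since (u_4, u_5) = (u_0, u_1) = (4, 0) (two consecutive terms determine the rest), the sequence is periodic with period 4.
The value 4 next appears (with j ≥ 2) at u_4.

4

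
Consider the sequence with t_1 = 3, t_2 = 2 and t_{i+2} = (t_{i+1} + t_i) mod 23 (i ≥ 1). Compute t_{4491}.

We have t_1 = 3, t_2 = 2, t_3 = 5, t_4 = 7, t_5 = 12, t_6 = 19, t_7 = 8, t_8 = 4, t_9 = 12, t_{10} = 16, t_{11} = 5, t_{12} = 21, t_{13} = 3, t_{14} = 1, t_{15} = 4, t_{16} = 5, t_{17} = 9, t_{18} = 14, t_{19} = 0, t_{20} = 14, t_{21} = 14, t_{22} = 5, t_{23} = 19, t_{24} = 1, t_{25} = 20, t_{26} = 21, t_{27} = 18, t_{28} = 16, t_{29} = 11, t_{30} = 4, t_{31} = 15, t_{32} = 19, t_{33} = 11, t_{34} = 7, t_{35} = 18, t_{36} = 2, t_{37} = 20, t_{38} = 22, t_{39} = 19, t_{40} = 18, t_{41} = 14, t_{42} = 9, t_{43} = 0, t_{44} = 9, t_{45} = 9, t_{46} = 18, t_{47} = 4, t_{48} = 22, t_{49} = 3, t_{50} = 2.
Since (t_{49}, t_{50}) = (t_1, t_2) = (3, 2) (two consecutive terms determine the rest), the sequence is periodic with period 48.
So t_{4491} = t_{1 + ((4491-1) mod 48)} = t_{27} = 18.

18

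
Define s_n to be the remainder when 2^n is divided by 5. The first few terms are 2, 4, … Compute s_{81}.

s_1 = 2, s_2 = 4, s_3 = 3, s_4 = 1, s_5 = 2.
Since s_5 = s_1 = 2, the sequence is periodic with period 4.
So s_{81} = s_{1 + ((81-1) mod 4)} = s_1 = 2.

2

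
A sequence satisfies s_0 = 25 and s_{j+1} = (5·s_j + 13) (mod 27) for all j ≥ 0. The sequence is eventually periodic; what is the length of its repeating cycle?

18

s_0 = 25, s_1 = 3, s_2 = 1, s_3 = 18, s_4 = 22, s_5 = 15, s_6 = 7, s_7 = 21, s_8 = 10, s_9 = 9, s_{10} = 4, s_{11} = 6, s_{12} = 16, s_{13} = 12, s_{14} = 19, s_{15} = 0, s_{16} = 13, s_{17} = 24, s_{18} = 25.
The sequence repeats with period 18.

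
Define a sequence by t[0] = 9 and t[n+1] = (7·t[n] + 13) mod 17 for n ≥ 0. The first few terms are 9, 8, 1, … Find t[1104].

9

Computing terms: t[0] = 9, t[1] = 8, t[2] = 1, t[3] = 3, t[4] = 0, t[5] = 13, t[6] = 2, t[7] = 10, t[8] = 15, t[9] = 16, t[10] = 6, t[11] = 4, t[12] = 7, t[13] = 11, t[14] = 5, t[15] = 14, t[16] = 9.
Since t[16] = t[0] = 9, the sequence is periodic with period 16.
So t[1104] = t[0 + ((1104-0) mod 16)] = t[0] = 9.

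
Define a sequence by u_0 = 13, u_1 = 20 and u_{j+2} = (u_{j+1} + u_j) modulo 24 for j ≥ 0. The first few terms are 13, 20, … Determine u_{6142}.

We have u_0 = 13, u_1 = 20, u_2 = 9, u_3 = 5, u_4 = 14, u_5 = 19, u_6 = 9, u_7 = 4, u_8 = 13, u_9 = 17, u_{10} = 6, u_{11} = 23, u_{12} = 5, u_{13} = 4, u_{14} = 9, u_{15} = 13, u_{16} = 22, u_{17} = 11, u_{18} = 9, u_{19} = 20, u_{20} = 5, u_{21} = 1, u_{22} = 6, u_{23} = 7, u_{24} = 13, u_{25} = 20.
Since (u_{24}, u_{25}) = (u_0, u_1) = (13, 20) (two consecutive terms determine the rest), the sequence is periodic with period 24.
(6142 - 0) mod 24 = 22, so u_{6142} = u_{22} = 6.

6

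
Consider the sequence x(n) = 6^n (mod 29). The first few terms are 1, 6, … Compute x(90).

Computing terms: x(0) = 1, x(1) = 6, x(2) = 7, x(3) = 13, x(4) = 20, x(5) = 4, x(6) = 24, x(7) = 28, x(8) = 23, x(9) = 22, x(10) = 16, x(11) = 9, x(12) = 25, x(13) = 5, x(14) = 1.
The sequence repeats with period 14.
(90 - 0) mod 14 = 6, so x(90) = x(6) = 24.

24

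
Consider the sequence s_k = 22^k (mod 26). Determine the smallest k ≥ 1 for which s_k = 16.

2

We have s_0 = 1,  s_1 = 22,  s_2 = 16,  s_3 = 14,  s_4 = 22.
Since s_4 = s_1 = 22, the sequence is eventually periodic: after a pre-period of length 1 it cycles with period 3.
The value 16 first appears (with k ≥ 1) at s_2.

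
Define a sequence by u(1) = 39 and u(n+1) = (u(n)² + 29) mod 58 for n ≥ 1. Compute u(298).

54

u(1) = 39, u(2) = 42, u(3) = 53, u(4) = 54, u(5) = 45, u(6) = 24, u(7) = 25, u(8) = 16, u(9) = 53.
Since u(9) = u(3) = 53, the sequence is eventually periodic: after a pre-period of length 2 it cycles with period 6.
For n ≥ 3, u(n) depends only on (n - 3) mod 6. (298 - 3) mod 6 = 1, so u(298) = u(4) = 54.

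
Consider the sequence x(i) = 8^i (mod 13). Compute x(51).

We have x(1) = 8, x(2) = 12, x(3) = 5, x(4) = 1, x(5) = 8.
The sequence repeats with period 4.
So x(51) = x(1 + ((51-1) mod 4)) = x(3) = 5.

5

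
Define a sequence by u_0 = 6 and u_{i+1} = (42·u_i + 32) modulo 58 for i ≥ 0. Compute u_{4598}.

16

We have u_0 = 6,  u_1 = 52,  u_2 = 12,  u_3 = 14,  u_4 = 40,  u_5 = 30,  u_6 = 16,  u_7 = 8,  u_8 = 20,  u_9 = 2,  u_{10} = 0,  u_{11} = 32,  u_{12} = 42,  u_{13} = 56,  u_{14} = 6.
The sequence repeats with period 14.
(4598 - 0) mod 14 = 6, so u_{4598} = u_6 = 16.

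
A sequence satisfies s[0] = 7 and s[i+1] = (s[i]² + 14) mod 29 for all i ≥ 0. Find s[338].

s[0] = 7,  s[1] = 5,  s[2] = 10,  s[3] = 27,  s[4] = 18,  s[5] = 19,  s[6] = 27.
Since s[6] = s[3] = 27, the sequence is eventually periodic: after a pre-period of length 3 it cycles with period 3.
For i ≥ 3, s[i] depends only on (i - 3) mod 3. (338 - 3) mod 3 = 2, so s[338] = s[5] = 19.

19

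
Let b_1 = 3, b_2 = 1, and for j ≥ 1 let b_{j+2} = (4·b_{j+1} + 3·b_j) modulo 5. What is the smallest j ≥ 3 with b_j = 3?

3

b_1 = 3; b_2 = 1; b_3 = 3; b_4 = 0; b_5 = 4; b_6 = 1; b_7 = 1; b_8 = 2; b_9 = 1; b_{10} = 0; b_{11} = 3; b_{12} = 2; b_{13} = 2; b_{14} = 4; b_{15} = 2; b_{16} = 0; b_{17} = 1; b_{18} = 4; b_{19} = 4; b_{20} = 3; b_{21} = 4; b_{22} = 0; b_{23} = 2; b_{24} = 3; b_{25} = 3; b_{26} = 1.
Since (b_{25}, b_{26}) = (b_1, b_2) = (3, 1) (two consecutive terms determine the rest), the sequence is periodic with period 24.
The value 3 first appears (with j ≥ 3) at b_3.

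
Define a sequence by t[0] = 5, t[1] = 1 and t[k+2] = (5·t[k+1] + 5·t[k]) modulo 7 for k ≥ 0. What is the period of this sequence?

Computing terms: t[0] = 5,  t[1] = 1,  t[2] = 2,  t[3] = 1,  t[4] = 1,  t[5] = 3,  t[6] = 6,  t[7] = 3,  t[8] = 3,  t[9] = 2,  t[10] = 4,  t[11] = 2,  t[12] = 2,  t[13] = 6,  t[14] = 5,  t[15] = 6,  t[16] = 6,  t[17] = 4,  t[18] = 1,  t[19] = 4,  t[20] = 4,  t[21] = 5,  t[22] = 3,  t[23] = 5,  t[24] = 5,  t[25] = 1.
Since (t[24], t[25]) = (t[0], t[1]) = (5, 1) (two consecutive terms determine the rest), the sequence is periodic with period 24.

24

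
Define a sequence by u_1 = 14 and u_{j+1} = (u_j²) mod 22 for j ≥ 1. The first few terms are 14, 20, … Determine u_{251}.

4

Listing terms: u_1 = 14, u_2 = 20, u_3 = 4, u_4 = 16, u_5 = 14.
Since u_5 = u_1 = 14, the sequence is periodic with period 4.
(251 - 1) mod 4 = 2, so u_{251} = u_3 = 4.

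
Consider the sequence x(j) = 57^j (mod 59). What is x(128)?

x(0) = 1; x(1) = 57; x(2) = 4; x(3) = 51; x(4) = 16; x(5) = 27; x(6) = 5; x(7) = 49; x(8) = 20; x(9) = 19; x(10) = 21; x(11) = 17; x(12) = 25; x(13) = 9; x(14) = 41; x(15) = 36; x(16) = 46; x(17) = 26; x(18) = 7; x(19) = 45; x(20) = 28; x(21) = 3; x(22) = 53; x(23) = 12; x(24) = 35; x(25) = 48; x(26) = 22; x(27) = 15; x(28) = 29; x(29) = 1.
The sequence repeats with period 29.
So x(128) = x(0 + ((128-0) mod 29)) = x(12) = 25.

25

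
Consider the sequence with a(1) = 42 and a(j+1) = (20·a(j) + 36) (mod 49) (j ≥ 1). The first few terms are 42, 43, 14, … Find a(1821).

a(1) = 42, a(2) = 43, a(3) = 14, a(4) = 22, a(5) = 35, a(6) = 1, a(7) = 7, a(8) = 29, a(9) = 28, a(10) = 8, a(11) = 0, a(12) = 36, a(13) = 21, a(14) = 15, a(15) = 42.
Since a(15) = a(1) = 42, the sequence is periodic with period 14.
So a(1821) = a(1 + ((1821-1) mod 14)) = a(1) = 42.

42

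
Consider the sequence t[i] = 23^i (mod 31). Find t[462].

2

We have t[1] = 23, t[2] = 2, t[3] = 15, t[4] = 4, t[5] = 30, t[6] = 8, t[7] = 29, t[8] = 16, t[9] = 27, t[10] = 1, t[11] = 23.
Since t[11] = t[1] = 23, the sequence is periodic with period 10.
(462 - 1) mod 10 = 1, so t[462] = t[2] = 2.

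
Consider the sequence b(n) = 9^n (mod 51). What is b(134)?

21

b(1) = 9,  b(2) = 30,  b(3) = 15,  b(4) = 33,  b(5) = 42,  b(6) = 21,  b(7) = 36,  b(8) = 18,  b(9) = 9.
The sequence repeats with period 8.
(134 - 1) mod 8 = 5, so b(134) = b(6) = 21.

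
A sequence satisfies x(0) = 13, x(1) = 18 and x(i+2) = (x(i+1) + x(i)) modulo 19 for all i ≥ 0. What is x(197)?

5

x(0) = 13; x(1) = 18; x(2) = 12; x(3) = 11; x(4) = 4; x(5) = 15; x(6) = 0; x(7) = 15; x(8) = 15; x(9) = 11; x(10) = 7; x(11) = 18; x(12) = 6; x(13) = 5; x(14) = 11; x(15) = 16; x(16) = 8; x(17) = 5; x(18) = 13; x(19) = 18.
Since (x(18), x(19)) = (x(0), x(1)) = (13, 18) (two consecutive terms determine the rest), the sequence is periodic with period 18.
So x(197) = x(0 + ((197-0) mod 18)) = x(17) = 5.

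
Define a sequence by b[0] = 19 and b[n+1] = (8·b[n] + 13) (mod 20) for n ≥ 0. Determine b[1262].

b[0] = 19, b[1] = 5, b[2] = 13, b[3] = 17, b[4] = 9, b[5] = 5.
Since b[5] = b[1] = 5, the sequence is eventually periodic: after a pre-period of length 1 it cycles with period 4.
For n ≥ 1, b[n] depends only on (n - 1) mod 4. (1262 - 1) mod 4 = 1, so b[1262] = b[2] = 13.

13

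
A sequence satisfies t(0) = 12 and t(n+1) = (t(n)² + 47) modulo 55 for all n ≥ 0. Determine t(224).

8

t(0) = 12,  t(1) = 26,  t(2) = 8,  t(3) = 1,  t(4) = 48,  t(5) = 41,  t(6) = 23,  t(7) = 26.
Since t(7) = t(1) = 26, the sequence is eventually periodic: after a pre-period of length 1 it cycles with period 6.
For n ≥ 1, t(n) depends only on (n - 1) mod 6. (224 - 1) mod 6 = 1, so t(224) = t(2) = 8.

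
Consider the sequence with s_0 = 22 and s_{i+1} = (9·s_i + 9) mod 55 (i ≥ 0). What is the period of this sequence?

Listing terms: s_0 = 22,  s_1 = 42,  s_2 = 2,  s_3 = 27,  s_4 = 32,  s_5 = 22.
Since s_5 = s_0 = 22, the sequence is periodic with period 5.

5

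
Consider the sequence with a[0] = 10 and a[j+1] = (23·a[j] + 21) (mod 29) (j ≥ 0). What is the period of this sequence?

a[0] = 10, a[1] = 19, a[2] = 23, a[3] = 28, a[4] = 27, a[5] = 4, a[6] = 26, a[7] = 10.
The sequence repeats with period 7.

7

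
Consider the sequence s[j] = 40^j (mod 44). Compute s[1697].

Computing terms: s[0] = 1, s[1] = 40, s[2] = 16, s[3] = 24, s[4] = 36, s[5] = 32, s[6] = 4, s[7] = 28, s[8] = 20, s[9] = 8, s[10] = 12, s[11] = 40.
Since s[11] = s[1] = 40, the sequence is eventually periodic: after a pre-period of length 1 it cycles with period 10.
For j ≥ 1, s[j] depends only on (j - 1) mod 10. (1697 - 1) mod 10 = 6, so s[1697] = s[7] = 28.

28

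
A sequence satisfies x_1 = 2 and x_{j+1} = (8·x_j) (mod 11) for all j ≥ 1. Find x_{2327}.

6

x_1 = 2, x_2 = 5, x_3 = 7, x_4 = 1, x_5 = 8, x_6 = 9, x_7 = 6, x_8 = 4, x_9 = 10, x_{10} = 3, x_{11} = 2.
Since x_{11} = x_1 = 2, the sequence is periodic with period 10.
(2327 - 1) mod 10 = 6, so x_{2327} = x_7 = 6.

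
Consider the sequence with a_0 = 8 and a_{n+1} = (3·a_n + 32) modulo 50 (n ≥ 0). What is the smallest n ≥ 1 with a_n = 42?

Computing terms: a_0 = 8; a_1 = 6; a_2 = 0; a_3 = 32; a_4 = 28; a_5 = 16; a_6 = 30; a_7 = 22; a_8 = 48; a_9 = 26; a_{10} = 10; a_{11} = 12; a_{12} = 18; a_{13} = 36; a_{14} = 40; a_{15} = 2; a_{16} = 38; a_{17} = 46; a_{18} = 20; a_{19} = 42; a_{20} = 8.
Since a_{20} = a_0 = 8, the sequence is periodic with period 20.
The value 42 first appears (with n ≥ 1) at a_{19}.

19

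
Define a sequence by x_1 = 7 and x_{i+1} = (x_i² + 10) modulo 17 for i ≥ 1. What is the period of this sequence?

3

Computing terms: x_1 = 7, x_2 = 8, x_3 = 6, x_4 = 12, x_5 = 1, x_6 = 11, x_7 = 12.
Since x_7 = x_4 = 12, the sequence is eventually periodic: after a pre-period of length 3 it cycles with period 3.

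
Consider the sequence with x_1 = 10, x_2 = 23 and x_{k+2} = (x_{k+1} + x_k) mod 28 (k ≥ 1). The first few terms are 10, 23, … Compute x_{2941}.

2

Listing terms: x_1 = 10; x_2 = 23; x_3 = 5; x_4 = 0; x_5 = 5; x_6 = 5; x_7 = 10; x_8 = 15; x_9 = 25; x_{10} = 12; x_{11} = 9; x_{12} = 21; x_{13} = 2; x_{14} = 23; x_{15} = 25; x_{16} = 20; x_{17} = 17; x_{18} = 9; x_{19} = 26; x_{20} = 7; x_{21} = 5; x_{22} = 12; x_{23} = 17; x_{24} = 1; x_{25} = 18; x_{26} = 19; x_{27} = 9; x_{28} = 0; x_{29} = 9; x_{30} = 9; x_{31} = 18; x_{32} = 27; x_{33} = 17; x_{34} = 16; x_{35} = 5; x_{36} = 21; x_{37} = 26; x_{38} = 19; x_{39} = 17; x_{40} = 8; x_{41} = 25; x_{42} = 5; x_{43} = 2; x_{44} = 7; x_{45} = 9; x_{46} = 16; x_{47} = 25; x_{48} = 13; x_{49} = 10; x_{50} = 23.
The sequence repeats with period 48.
So x_{2941} = x_{1 + ((2941-1) mod 48)} = x_{13} = 2.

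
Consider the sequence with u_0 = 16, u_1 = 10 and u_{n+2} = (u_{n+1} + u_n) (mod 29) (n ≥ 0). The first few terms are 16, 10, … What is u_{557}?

We have u_0 = 16, u_1 = 10, u_2 = 26, u_3 = 7, u_4 = 4, u_5 = 11, u_6 = 15, u_7 = 26, u_8 = 12, u_9 = 9, u_{10} = 21, u_{11} = 1, u_{12} = 22, u_{13} = 23, u_{14} = 16, u_{15} = 10.
The sequence repeats with period 14.
(557 - 0) mod 14 = 11, so u_{557} = u_{11} = 1.

1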